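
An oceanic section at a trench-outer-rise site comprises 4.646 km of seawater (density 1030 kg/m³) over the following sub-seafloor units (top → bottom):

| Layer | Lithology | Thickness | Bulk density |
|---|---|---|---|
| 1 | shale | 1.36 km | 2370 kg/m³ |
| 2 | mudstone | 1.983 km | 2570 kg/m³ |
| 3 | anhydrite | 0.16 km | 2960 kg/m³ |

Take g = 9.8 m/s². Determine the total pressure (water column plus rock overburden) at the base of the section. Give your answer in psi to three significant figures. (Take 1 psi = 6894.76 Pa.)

seawater: 1030 kg/m³ × 9.8 m/s² × 4646 m = 4.690×10^7 Pa = 6802 psi
shale: 2370 kg/m³ × 9.8 m/s² × 1360 m = 3.159×10^7 Pa = 4581 psi
mudstone: 2570 kg/m³ × 9.8 m/s² × 1983 m = 4.994×10^7 Pa = 7244 psi
anhydrite: 2960 kg/m³ × 9.8 m/s² × 160 m = 4.641×10^6 Pa = 673.2 psi
Total = 6802 + 4581 + 7244 + 673.2 = 19300 psi

19300 psi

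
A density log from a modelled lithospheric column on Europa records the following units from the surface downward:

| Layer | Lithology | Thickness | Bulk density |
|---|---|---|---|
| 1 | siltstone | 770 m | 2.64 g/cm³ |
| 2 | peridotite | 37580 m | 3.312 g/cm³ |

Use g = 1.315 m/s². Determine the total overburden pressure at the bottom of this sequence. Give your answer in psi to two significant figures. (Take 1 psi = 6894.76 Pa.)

siltstone: 2640 kg/m³ × 1.315 m/s² × 770 m = 2.673×10^6 Pa = 387.7 psi
peridotite: 3312 kg/m³ × 1.315 m/s² × 37580 m = 1.637×10^8 Pa = 23739 psi
Total = 387.7 + 23739 = 24126 psi

24000 psi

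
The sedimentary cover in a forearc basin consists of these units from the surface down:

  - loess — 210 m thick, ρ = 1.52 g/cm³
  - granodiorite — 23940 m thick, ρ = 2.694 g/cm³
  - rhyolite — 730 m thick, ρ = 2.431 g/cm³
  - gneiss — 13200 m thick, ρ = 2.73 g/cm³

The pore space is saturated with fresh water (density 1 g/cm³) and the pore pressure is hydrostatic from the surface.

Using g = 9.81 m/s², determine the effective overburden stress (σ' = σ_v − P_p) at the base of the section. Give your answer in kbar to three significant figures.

6.33 kbar

Overburden (lithostatic) stress σ_v:
loess: 1520 kg/m³ × 9.81 m/s² × 210 m = 3.131×10^6 Pa = 3.131 MPa
granodiorite: 2694 kg/m³ × 9.81 m/s² × 23940 m = 6.327×10^8 Pa = 632.7 MPa
rhyolite: 2431 kg/m³ × 9.81 m/s² × 730 m = 1.741×10^7 Pa = 17.41 MPa
gneiss: 2730 kg/m³ × 9.81 m/s² × 13200 m = 3.535×10^8 Pa = 353.5 MPa
Total = 3.131 + 632.7 + 17.41 + 353.5 = 1006.7 MPa
Pore pressure P_p = 1000 kg/m³ × 9.81 m/s² × 38080 m = 3.736×10^8 Pa = 373.6 MPa
Effective stress σ' = σ_v − P_p = 1007 − 373.6 = 633.18 MPa = 6.3318 kbar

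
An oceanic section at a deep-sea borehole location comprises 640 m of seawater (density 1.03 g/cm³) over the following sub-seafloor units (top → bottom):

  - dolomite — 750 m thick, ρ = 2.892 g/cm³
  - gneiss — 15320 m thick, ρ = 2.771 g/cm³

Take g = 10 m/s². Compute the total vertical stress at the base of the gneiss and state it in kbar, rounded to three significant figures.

seawater: 1030 kg/m³ × 10 m/s² × 640 m = 6.592×10^6 Pa = 0.06592 kbar
dolomite: 2892 kg/m³ × 10 m/s² × 750 m = 2.169×10^7 Pa = 0.2169 kbar
gneiss: 2771 kg/m³ × 10 m/s² × 15320 m = 4.245×10^8 Pa = 4.245 kbar
Total = 0.06592 + 0.2169 + 4.245 = 4.5280 kbar

4.53 kbar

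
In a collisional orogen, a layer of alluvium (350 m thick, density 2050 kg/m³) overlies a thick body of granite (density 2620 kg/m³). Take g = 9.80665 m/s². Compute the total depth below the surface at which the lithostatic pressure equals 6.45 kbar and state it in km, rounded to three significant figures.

Pressure at base of upper layers: 2050×9.80665×350 = 7.036×10^6 Pa = 0.07036 kbar
Remaining pressure to be supplied by granite: 6.450×10^8 − 7.036×10^6 = 6.380×10^8 Pa
Additional depth in granite = 6.380×10^8 Pa / (2620 kg/m³ × 9.80665 m/s²) = 24830 m
Total depth = 350 m + 24830 m = 25180 m
= 25.180 km

25.2 km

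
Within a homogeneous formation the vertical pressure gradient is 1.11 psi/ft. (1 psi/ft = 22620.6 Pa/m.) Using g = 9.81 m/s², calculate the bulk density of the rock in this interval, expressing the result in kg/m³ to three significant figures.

ρ = (dP/dz)/g = 1.11 psi/ft / 9.81 m/s² = 25109 Pa/m / 9.81 m/s² = 2559.5 kg/m³

2560 kg/m³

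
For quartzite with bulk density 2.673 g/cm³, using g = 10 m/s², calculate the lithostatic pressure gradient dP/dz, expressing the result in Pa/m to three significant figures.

dP/dz = ρg = 2673 kg/m³ × 10 m/s² = 26730 Pa/m

26700 Pa/m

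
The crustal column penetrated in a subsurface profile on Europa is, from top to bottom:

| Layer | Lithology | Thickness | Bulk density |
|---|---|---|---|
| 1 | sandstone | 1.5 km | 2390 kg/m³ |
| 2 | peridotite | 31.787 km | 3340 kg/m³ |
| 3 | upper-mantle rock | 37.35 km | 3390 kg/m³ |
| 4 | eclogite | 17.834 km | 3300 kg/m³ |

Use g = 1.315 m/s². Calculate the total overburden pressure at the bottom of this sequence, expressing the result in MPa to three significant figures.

388 MPa

sandstone: 2390 kg/m³ × 1.315 m/s² × 1500 m = 4.714×10^6 Pa = 4.714 MPa
peridotite: 3340 kg/m³ × 1.315 m/s² × 31787 m = 1.396×10^8 Pa = 139.6 MPa
upper-mantle rock: 3390 kg/m³ × 1.315 m/s² × 37350 m = 1.665×10^8 Pa = 166.5 MPa
eclogite: 3300 kg/m³ × 1.315 m/s² × 17834 m = 7.739×10^7 Pa = 77.39 MPa
Total = 4.714 + 139.6 + 166.5 + 77.39 = 388.22 MPa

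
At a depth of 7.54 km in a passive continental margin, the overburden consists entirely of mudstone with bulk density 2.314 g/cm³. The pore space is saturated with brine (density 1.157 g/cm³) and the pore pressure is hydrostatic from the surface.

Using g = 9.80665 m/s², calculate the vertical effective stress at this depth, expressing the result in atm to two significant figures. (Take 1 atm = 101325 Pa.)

840 atm

Overburden (lithostatic) stress σ_v:
mudstone: 2314 kg/m³ × 9.80665 m/s² × 7540 m = 1.711×10^8 Pa = 171.1 MPa
Pore pressure P_p = 1157 kg/m³ × 9.80665 m/s² × 7540 m = 8.555×10^7 Pa = 85.55 MPa
Effective stress σ' = σ_v − P_p = 171.1 − 85.55 = 85.551 MPa = 844.32 atm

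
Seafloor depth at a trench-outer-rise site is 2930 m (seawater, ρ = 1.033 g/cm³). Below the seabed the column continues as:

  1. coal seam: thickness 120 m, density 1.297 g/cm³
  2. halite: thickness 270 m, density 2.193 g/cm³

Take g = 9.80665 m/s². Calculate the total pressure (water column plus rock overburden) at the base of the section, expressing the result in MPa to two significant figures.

37 MPa

seawater: 1033 kg/m³ × 9.80665 m/s² × 2930 m = 2.968×10^7 Pa = 29.68 MPa
coal seam: 1297 kg/m³ × 9.80665 m/s² × 120 m = 1.526×10^6 Pa = 1.526 MPa
halite: 2193 kg/m³ × 9.80665 m/s² × 270 m = 5.807×10^6 Pa = 5.807 MPa
Total = 29.68 + 1.526 + 5.807 = 37.015 MPa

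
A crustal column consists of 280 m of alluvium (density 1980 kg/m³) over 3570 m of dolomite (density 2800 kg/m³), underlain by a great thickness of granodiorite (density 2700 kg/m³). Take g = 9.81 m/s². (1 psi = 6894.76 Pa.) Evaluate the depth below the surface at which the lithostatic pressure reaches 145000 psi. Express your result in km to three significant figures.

Pressure at base of upper layers: 1980×9.81×280 + 2800×9.81×3570 = 1.035×10^8 Pa = 15011 psi
Remaining pressure to be supplied by granodiorite: 9.997×10^8 − 1.035×10^8 = 8.962×10^8 Pa
Additional depth in granodiorite = 8.962×10^8 Pa / (2700 kg/m³ × 9.81 m/s²) = 33837 m
Total depth = 3850 m + 33837 m = 37687 m
= 37.687 km

37.7 km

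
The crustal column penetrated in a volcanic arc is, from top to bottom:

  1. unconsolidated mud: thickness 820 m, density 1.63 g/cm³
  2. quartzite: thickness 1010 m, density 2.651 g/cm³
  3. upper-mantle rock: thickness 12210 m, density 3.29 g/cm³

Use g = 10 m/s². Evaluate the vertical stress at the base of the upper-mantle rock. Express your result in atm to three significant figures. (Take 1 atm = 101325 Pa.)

unconsolidated mud: 1630 kg/m³ × 10 m/s² × 820 m = 1.337×10^7 Pa = 131.9 atm
quartzite: 2651 kg/m³ × 10 m/s² × 1010 m = 2.678×10^7 Pa = 264.2 atm
upper-mantle rock: 3290 kg/m³ × 10 m/s² × 12210 m = 4.017×10^8 Pa = 3965 atm
Total = 131.9 + 264.2 + 3965 = 4360.7 atm

4360 atm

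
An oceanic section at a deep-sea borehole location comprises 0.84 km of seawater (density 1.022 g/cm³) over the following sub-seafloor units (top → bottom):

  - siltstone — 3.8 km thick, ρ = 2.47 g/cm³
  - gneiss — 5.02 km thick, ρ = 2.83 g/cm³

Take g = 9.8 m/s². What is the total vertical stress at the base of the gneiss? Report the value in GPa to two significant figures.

0.24 GPa

seawater: 1022 kg/m³ × 9.8 m/s² × 840 m = 8.413×10^6 Pa = 8.413×10^-3 GPa
siltstone: 2470 kg/m³ × 9.8 m/s² × 3800 m = 9.198×10^7 Pa = 0.09198 GPa
gneiss: 2830 kg/m³ × 9.8 m/s² × 5020 m = 1.392×10^8 Pa = 0.1392 GPa
Total = 8.413×10^-3 + 0.09198 + 0.1392 = 0.23962 GPa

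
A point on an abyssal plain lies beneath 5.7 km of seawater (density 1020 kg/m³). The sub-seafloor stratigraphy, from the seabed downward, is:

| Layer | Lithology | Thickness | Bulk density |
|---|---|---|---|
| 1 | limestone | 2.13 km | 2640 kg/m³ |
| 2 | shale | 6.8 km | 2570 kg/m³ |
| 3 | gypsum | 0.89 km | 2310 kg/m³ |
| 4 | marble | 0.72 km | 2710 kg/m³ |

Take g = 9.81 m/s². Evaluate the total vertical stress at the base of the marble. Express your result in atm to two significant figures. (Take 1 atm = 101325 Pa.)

seawater: 1020 kg/m³ × 9.81 m/s² × 5700 m = 5.704×10^7 Pa = 562.9 atm
limestone: 2640 kg/m³ × 9.81 m/s² × 2130 m = 5.516×10^7 Pa = 544.4 atm
shale: 2570 kg/m³ × 9.81 m/s² × 6800 m = 1.714×10^8 Pa = 1692 atm
gypsum: 2310 kg/m³ × 9.81 m/s² × 890 m = 2.017×10^7 Pa = 199.0 atm
marble: 2710 kg/m³ × 9.81 m/s² × 720 m = 1.914×10^7 Pa = 188.9 atm
Total = 562.9 + 544.4 + 1692 + 199.0 + 188.9 = 3187.3 atm

3200 atm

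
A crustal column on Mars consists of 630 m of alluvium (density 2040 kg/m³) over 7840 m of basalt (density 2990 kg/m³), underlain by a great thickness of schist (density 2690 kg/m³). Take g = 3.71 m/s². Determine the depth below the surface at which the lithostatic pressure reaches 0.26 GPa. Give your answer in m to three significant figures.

Pressure at base of upper layers: 2040×3.71×630 + 2990×3.71×7840 = 9.174×10^7 Pa = 0.09174 GPa
Remaining pressure to be supplied by schist: 2.600×10^8 − 9.174×10^7 = 1.683×10^8 Pa
Additional depth in schist = 1.683×10^8 Pa / (2690 kg/m³ × 3.71 m/s²) = 16860 m
Total depth = 8470 m + 16860 m = 25330 m

25300 m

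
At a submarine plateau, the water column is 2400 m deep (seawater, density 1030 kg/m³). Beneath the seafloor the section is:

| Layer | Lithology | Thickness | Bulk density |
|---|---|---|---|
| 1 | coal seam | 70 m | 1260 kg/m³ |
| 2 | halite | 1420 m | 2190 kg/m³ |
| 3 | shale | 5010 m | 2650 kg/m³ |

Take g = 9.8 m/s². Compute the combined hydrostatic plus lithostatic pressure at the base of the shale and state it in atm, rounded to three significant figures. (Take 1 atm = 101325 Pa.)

1830 atm

seawater: 1030 kg/m³ × 9.8 m/s² × 2400 m = 2.423×10^7 Pa = 239.1 atm
coal seam: 1260 kg/m³ × 9.8 m/s² × 70 m = 8.644×10^5 Pa = 8.531 atm
halite: 2190 kg/m³ × 9.8 m/s² × 1420 m = 3.048×10^7 Pa = 300.8 atm
shale: 2650 kg/m³ × 9.8 m/s² × 5010 m = 1.301×10^8 Pa = 1284 atm
Total = 239.1 + 8.531 + 300.8 + 1284 = 1832.5 atm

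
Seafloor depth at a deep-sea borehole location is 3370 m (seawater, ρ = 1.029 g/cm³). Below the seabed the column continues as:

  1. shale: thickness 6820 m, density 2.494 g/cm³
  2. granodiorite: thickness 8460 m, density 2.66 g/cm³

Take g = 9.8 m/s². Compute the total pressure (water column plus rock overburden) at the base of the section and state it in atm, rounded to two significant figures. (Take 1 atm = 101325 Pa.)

seawater: 1029 kg/m³ × 9.8 m/s² × 3370 m = 3.398×10^7 Pa = 335.4 atm
shale: 2494 kg/m³ × 9.8 m/s² × 6820 m = 1.667×10^8 Pa = 1645 atm
granodiorite: 2660 kg/m³ × 9.8 m/s² × 8460 m = 2.205×10^8 Pa = 2177 atm
Total = 335.4 + 1645 + 2177 = 4157.0 atm

4200 atm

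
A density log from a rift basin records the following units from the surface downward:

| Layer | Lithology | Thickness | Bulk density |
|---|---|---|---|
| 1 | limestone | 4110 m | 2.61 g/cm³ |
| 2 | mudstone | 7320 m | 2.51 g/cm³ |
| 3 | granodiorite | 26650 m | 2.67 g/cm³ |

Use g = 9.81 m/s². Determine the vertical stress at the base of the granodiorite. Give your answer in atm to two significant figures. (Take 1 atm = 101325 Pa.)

limestone: 2610 kg/m³ × 9.81 m/s² × 4110 m = 1.052×10^8 Pa = 1039 atm
mudstone: 2510 kg/m³ × 9.81 m/s² × 7320 m = 1.802×10^8 Pa = 1779 atm
granodiorite: 2670 kg/m³ × 9.81 m/s² × 26650 m = 6.980×10^8 Pa = 6889 atm
Total = 1039 + 1779 + 6889 = 9706.5 atm

9700 atm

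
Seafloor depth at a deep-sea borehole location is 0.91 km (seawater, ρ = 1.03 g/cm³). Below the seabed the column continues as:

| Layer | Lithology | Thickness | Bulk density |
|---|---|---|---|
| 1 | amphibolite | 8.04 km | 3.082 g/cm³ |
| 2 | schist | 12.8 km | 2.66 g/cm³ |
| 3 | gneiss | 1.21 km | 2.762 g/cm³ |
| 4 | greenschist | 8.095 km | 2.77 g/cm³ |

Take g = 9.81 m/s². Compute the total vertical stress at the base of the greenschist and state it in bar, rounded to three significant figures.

seawater: 1030 kg/m³ × 9.81 m/s² × 910 m = 9.195×10^6 Pa = 91.95 bar
amphibolite: 3082 kg/m³ × 9.81 m/s² × 8040 m = 2.431×10^8 Pa = 2431 bar
schist: 2660 kg/m³ × 9.81 m/s² × 12800 m = 3.340×10^8 Pa = 3340 bar
gneiss: 2762 kg/m³ × 9.81 m/s² × 1210 m = 3.279×10^7 Pa = 327.9 bar
greenschist: 2770 kg/m³ × 9.81 m/s² × 8095 m = 2.200×10^8 Pa = 2200 bar
Total = 91.95 + 2431 + 3340 + 327.9 + 2200 = 8390.5 bar

8390 bar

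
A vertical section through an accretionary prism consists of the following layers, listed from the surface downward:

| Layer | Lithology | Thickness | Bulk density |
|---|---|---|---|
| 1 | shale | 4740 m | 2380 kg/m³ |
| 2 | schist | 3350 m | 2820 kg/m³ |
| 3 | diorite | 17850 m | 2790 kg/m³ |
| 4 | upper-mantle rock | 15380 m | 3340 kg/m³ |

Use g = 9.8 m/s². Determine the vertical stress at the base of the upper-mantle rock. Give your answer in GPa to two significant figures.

shale: 2380 kg/m³ × 9.8 m/s² × 4740 m = 1.106×10^8 Pa = 0.1106 GPa
schist: 2820 kg/m³ × 9.8 m/s² × 3350 m = 9.258×10^7 Pa = 0.09258 GPa
diorite: 2790 kg/m³ × 9.8 m/s² × 17850 m = 4.881×10^8 Pa = 0.4881 GPa
upper-mantle rock: 3340 kg/m³ × 9.8 m/s² × 15380 m = 5.034×10^8 Pa = 0.5034 GPa
Total = 0.1106 + 0.09258 + 0.4881 + 0.5034 = 1.1946 GPa

1.2 GPa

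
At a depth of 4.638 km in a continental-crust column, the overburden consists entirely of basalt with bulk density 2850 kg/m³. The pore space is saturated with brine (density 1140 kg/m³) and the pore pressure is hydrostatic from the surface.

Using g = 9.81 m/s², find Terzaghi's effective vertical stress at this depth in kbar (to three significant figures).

Overburden (lithostatic) stress σ_v:
basalt: 2850 kg/m³ × 9.81 m/s² × 4638 m = 1.297×10^8 Pa = 129.7 MPa
Pore pressure P_p = 1140 kg/m³ × 9.81 m/s² × 4638 m = 5.187×10^7 Pa = 51.87 MPa
Effective stress σ' = σ_v − P_p = 129.7 − 51.87 = 77.803 MPa = 0.77803 kbar

0.778 kbar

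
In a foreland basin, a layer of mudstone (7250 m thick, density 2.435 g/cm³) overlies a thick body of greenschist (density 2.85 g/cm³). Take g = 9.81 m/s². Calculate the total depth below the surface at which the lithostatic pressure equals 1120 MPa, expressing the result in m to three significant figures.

41100 m

Pressure at base of upper layers: 2435×9.81×7250 = 1.732×10^8 Pa = 173.2 MPa
Remaining pressure to be supplied by greenschist: 1.120×10^9 − 1.732×10^8 = 9.468×10^8 Pa
Additional depth in greenschist = 9.468×10^8 Pa / (2850 kg/m³ × 9.81 m/s²) = 33865 m
Total depth = 7250 m + 33865 m = 41115 m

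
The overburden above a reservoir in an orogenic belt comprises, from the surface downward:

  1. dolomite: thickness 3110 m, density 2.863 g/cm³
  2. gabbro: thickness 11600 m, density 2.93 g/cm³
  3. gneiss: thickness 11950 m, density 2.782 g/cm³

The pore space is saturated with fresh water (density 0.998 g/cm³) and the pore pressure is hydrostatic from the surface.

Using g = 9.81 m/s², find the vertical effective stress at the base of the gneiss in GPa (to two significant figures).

0.49 GPa

Overburden (lithostatic) stress σ_v:
dolomite: 2863 kg/m³ × 9.81 m/s² × 3110 m = 8.735×10^7 Pa = 87.35 MPa
gabbro: 2930 kg/m³ × 9.81 m/s² × 11600 m = 3.334×10^8 Pa = 333.4 MPa
gneiss: 2782 kg/m³ × 9.81 m/s² × 11950 m = 3.261×10^8 Pa = 326.1 MPa
Total = 87.35 + 333.4 + 326.1 = 746.90 MPa
Pore pressure P_p = 998 kg/m³ × 9.81 m/s² × 26660 m = 2.610×10^8 Pa = 261.0 MPa
Effective stress σ' = σ_v − P_p = 746.9 − 261.0 = 485.89 MPa = 0.48589 GPa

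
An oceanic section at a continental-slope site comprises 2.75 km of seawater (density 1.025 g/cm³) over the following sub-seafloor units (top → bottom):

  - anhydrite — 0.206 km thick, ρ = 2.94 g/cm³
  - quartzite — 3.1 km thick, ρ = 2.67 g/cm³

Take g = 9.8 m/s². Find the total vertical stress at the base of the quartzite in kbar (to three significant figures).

seawater: 1025 kg/m³ × 9.8 m/s² × 2750 m = 2.762×10^7 Pa = 0.2762 kbar
anhydrite: 2940 kg/m³ × 9.8 m/s² × 206 m = 5.935×10^6 Pa = 0.05935 kbar
quartzite: 2670 kg/m³ × 9.8 m/s² × 3100 m = 8.111×10^7 Pa = 0.8111 kbar
Total = 0.2762 + 0.05935 + 0.8111 = 1.1467 kbar

1.15 kbar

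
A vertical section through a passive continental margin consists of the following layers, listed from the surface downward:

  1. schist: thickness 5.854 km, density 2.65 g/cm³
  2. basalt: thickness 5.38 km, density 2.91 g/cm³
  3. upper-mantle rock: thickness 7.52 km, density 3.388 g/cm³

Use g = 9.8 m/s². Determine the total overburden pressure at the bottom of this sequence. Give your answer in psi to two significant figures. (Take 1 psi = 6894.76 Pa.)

81000 psi

schist: 2650 kg/m³ × 9.8 m/s² × 5854 m = 1.520×10^8 Pa = 22050 psi
basalt: 2910 kg/m³ × 9.8 m/s² × 5380 m = 1.534×10^8 Pa = 22253 psi
upper-mantle rock: 3388 kg/m³ × 9.8 m/s² × 7520 m = 2.497×10^8 Pa = 36213 psi
Total = 22050 + 22253 + 36213 = 80516 psi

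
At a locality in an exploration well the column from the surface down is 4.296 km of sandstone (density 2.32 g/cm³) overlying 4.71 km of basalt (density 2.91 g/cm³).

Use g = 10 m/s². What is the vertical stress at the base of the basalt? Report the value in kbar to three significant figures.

sandstone: 2320 kg/m³ × 10 m/s² × 4296 m = 9.967×10^7 Pa = 0.9967 kbar
basalt: 2910 kg/m³ × 10 m/s² × 4710 m = 1.371×10^8 Pa = 1.371 kbar
Total = 0.9967 + 1.371 = 2.3673 kbar

2.37 kbar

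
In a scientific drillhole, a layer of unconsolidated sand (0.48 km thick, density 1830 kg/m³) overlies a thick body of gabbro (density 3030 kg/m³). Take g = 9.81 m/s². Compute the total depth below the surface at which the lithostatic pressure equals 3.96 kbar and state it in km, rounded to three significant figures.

13.5 km

Pressure at base of upper layers: 1830×9.81×480 = 8.617×10^6 Pa = 0.08617 kbar
Remaining pressure to be supplied by gabbro: 3.960×10^8 − 8.617×10^6 = 3.874×10^8 Pa
Additional depth in gabbro = 3.874×10^8 Pa / (3030 kg/m³ × 9.81 m/s²) = 13033 m
Total depth = 480 m + 13033 m = 13513 m
= 13.513 km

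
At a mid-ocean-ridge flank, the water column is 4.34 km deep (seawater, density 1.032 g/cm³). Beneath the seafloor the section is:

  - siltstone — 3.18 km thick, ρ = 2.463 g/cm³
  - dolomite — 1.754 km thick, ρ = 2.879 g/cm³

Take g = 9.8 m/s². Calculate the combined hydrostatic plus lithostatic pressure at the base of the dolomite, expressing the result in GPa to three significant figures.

0.170 GPa

seawater: 1032 kg/m³ × 9.8 m/s² × 4340 m = 4.389×10^7 Pa = 0.04389 GPa
siltstone: 2463 kg/m³ × 9.8 m/s² × 3180 m = 7.676×10^7 Pa = 0.07676 GPa
dolomite: 2879 kg/m³ × 9.8 m/s² × 1754 m = 4.949×10^7 Pa = 0.04949 GPa
Total = 0.04389 + 0.07676 + 0.04949 = 0.17014 GPa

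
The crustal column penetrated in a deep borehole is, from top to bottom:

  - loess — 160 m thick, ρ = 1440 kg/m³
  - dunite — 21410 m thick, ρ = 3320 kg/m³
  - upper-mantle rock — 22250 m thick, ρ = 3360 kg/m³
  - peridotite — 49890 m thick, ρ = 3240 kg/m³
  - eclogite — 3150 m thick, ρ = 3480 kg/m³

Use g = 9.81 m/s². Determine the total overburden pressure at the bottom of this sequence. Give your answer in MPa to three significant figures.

loess: 1440 kg/m³ × 9.81 m/s² × 160 m = 2.260×10^6 Pa = 2.260 MPa
dunite: 3320 kg/m³ × 9.81 m/s² × 21410 m = 6.973×10^8 Pa = 697.3 MPa
upper-mantle rock: 3360 kg/m³ × 9.81 m/s² × 22250 m = 7.334×10^8 Pa = 733.4 MPa
peridotite: 3240 kg/m³ × 9.81 m/s² × 49890 m = 1.586×10^9 Pa = 1586 MPa
eclogite: 3480 kg/m³ × 9.81 m/s² × 3150 m = 1.075×10^8 Pa = 107.5 MPa
Total = 2.260 + 697.3 + 733.4 + 1586 + 107.5 = 3126.2 MPa

3130 MPa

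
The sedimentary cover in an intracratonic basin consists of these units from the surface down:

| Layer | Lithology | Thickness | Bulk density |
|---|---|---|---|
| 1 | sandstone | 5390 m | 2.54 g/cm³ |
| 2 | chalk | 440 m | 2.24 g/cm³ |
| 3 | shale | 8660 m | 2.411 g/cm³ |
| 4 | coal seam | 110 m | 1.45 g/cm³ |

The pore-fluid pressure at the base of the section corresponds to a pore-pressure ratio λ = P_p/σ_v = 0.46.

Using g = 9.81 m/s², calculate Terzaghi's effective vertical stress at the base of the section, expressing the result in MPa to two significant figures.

Overburden (lithostatic) stress σ_v:
sandstone: 2540 kg/m³ × 9.81 m/s² × 5390 m = 1.343×10^8 Pa = 134.3 MPa
chalk: 2240 kg/m³ × 9.81 m/s² × 440 m = 9.669×10^6 Pa = 9.669 MPa
shale: 2411 kg/m³ × 9.81 m/s² × 8660 m = 2.048×10^8 Pa = 204.8 MPa
coal seam: 1450 kg/m³ × 9.81 m/s² × 110 m = 1.565×10^6 Pa = 1.565 MPa
Total = 134.3 + 9.669 + 204.8 + 1.565 = 350.36 MPa
Pore pressure P_p = λ·σ_v = 0.46 × 350.4 MPa = 161.2 MPa
Effective stress σ' = σ_v − P_p = 350.4 − 161.2 = 189.20 MPa

190 MPa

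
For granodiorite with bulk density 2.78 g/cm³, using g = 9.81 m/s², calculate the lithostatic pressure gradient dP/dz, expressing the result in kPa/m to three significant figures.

dP/dz = ρg = 2780 kg/m³ × 9.81 m/s² = 27272 Pa/m
= 27272 Pa/m × (1 kPa/m / 1000.0 Pa/m) = 27.272 kPa/m

27.3 kPa/m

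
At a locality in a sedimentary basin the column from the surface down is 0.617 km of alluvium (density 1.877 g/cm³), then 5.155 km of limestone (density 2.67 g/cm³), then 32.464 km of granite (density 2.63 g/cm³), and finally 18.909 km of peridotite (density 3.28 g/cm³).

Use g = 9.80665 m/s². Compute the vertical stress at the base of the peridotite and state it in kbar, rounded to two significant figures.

16 kbar

alluvium: 1877 kg/m³ × 9.80665 m/s² × 617 m = 1.136×10^7 Pa = 0.1136 kbar
limestone: 2670 kg/m³ × 9.80665 m/s² × 5155 m = 1.350×10^8 Pa = 1.350 kbar
granite: 2630 kg/m³ × 9.80665 m/s² × 32464 m = 8.373×10^8 Pa = 8.373 kbar
peridotite: 3280 kg/m³ × 9.80665 m/s² × 18909 m = 6.082×10^8 Pa = 6.082 kbar
Total = 0.1136 + 1.350 + 8.373 + 6.082 = 15.919 kbar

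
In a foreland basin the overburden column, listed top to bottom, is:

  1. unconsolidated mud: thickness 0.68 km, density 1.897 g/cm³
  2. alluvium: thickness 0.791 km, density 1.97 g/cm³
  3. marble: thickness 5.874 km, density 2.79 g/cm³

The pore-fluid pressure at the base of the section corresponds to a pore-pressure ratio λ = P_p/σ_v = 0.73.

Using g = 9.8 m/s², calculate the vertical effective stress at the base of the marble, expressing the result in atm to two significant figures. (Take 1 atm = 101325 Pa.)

Overburden (lithostatic) stress σ_v:
unconsolidated mud: 1897 kg/m³ × 9.8 m/s² × 680 m = 1.264×10^7 Pa = 12.64 MPa
alluvium: 1970 kg/m³ × 9.8 m/s² × 791 m = 1.527×10^7 Pa = 15.27 MPa
marble: 2790 kg/m³ × 9.8 m/s² × 5874 m = 1.606×10^8 Pa = 160.6 MPa
Total = 12.64 + 15.27 + 160.6 = 188.52 MPa
Pore pressure P_p = λ·σ_v = 0.73 × 188.5 MPa = 137.6 MPa
Effective stress σ' = σ_v − P_p = 188.5 − 137.6 = 50.900 MPa = 502.35 atm

500 atm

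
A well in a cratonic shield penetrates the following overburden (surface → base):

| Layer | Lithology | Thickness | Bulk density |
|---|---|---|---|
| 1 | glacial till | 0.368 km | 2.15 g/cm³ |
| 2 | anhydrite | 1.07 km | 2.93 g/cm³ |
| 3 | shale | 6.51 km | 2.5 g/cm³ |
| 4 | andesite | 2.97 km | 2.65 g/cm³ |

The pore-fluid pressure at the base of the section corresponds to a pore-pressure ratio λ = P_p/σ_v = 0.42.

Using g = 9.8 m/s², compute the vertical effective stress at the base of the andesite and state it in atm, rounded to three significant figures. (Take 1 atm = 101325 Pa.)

1570 atm

Overburden (lithostatic) stress σ_v:
glacial till: 2150 kg/m³ × 9.8 m/s² × 368 m = 7.754×10^6 Pa = 7.754 MPa
anhydrite: 2930 kg/m³ × 9.8 m/s² × 1070 m = 3.072×10^7 Pa = 30.72 MPa
shale: 2500 kg/m³ × 9.8 m/s² × 6510 m = 1.595×10^8 Pa = 159.5 MPa
andesite: 2650 kg/m³ × 9.8 m/s² × 2970 m = 7.713×10^7 Pa = 77.13 MPa
Total = 7.754 + 30.72 + 159.5 + 77.13 = 275.10 MPa
Pore pressure P_p = λ·σ_v = 0.42 × 275.1 MPa = 115.5 MPa
Effective stress σ' = σ_v − P_p = 275.1 − 115.5 = 159.56 MPa = 1574.7 atm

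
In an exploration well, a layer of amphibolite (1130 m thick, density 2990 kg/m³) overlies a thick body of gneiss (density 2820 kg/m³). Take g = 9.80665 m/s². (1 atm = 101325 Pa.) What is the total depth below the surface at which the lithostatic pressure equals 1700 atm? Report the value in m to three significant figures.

Pressure at base of upper layers: 2990×9.80665×1130 = 3.313×10^7 Pa = 327.0 atm
Remaining pressure to be supplied by gneiss: 1.723×10^8 − 3.313×10^7 = 1.391×10^8 Pa
Additional depth in gneiss = 1.391×10^8 Pa / (2820 kg/m³ × 9.80665 m/s²) = 5030.6 m
Total depth = 1130 m + 5030.6 m = 6160.6 m

6160 m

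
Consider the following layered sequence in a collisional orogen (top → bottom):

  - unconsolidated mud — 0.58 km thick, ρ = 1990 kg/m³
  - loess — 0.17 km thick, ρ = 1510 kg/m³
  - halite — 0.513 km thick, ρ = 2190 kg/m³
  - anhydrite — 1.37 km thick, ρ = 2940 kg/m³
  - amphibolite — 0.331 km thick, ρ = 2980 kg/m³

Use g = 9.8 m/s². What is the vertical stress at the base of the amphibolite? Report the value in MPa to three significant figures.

74.0 MPa

unconsolidated mud: 1990 kg/m³ × 9.8 m/s² × 580 m = 1.131×10^7 Pa = 11.31 MPa
loess: 1510 kg/m³ × 9.8 m/s² × 170 m = 2.516×10^6 Pa = 2.516 MPa
halite: 2190 kg/m³ × 9.8 m/s² × 513 m = 1.101×10^7 Pa = 11.01 MPa
anhydrite: 2940 kg/m³ × 9.8 m/s² × 1370 m = 3.947×10^7 Pa = 39.47 MPa
amphibolite: 2980 kg/m³ × 9.8 m/s² × 331 m = 9.667×10^6 Pa = 9.667 MPa
Total = 11.31 + 2.516 + 11.01 + 39.47 + 9.667 = 73.976 MPa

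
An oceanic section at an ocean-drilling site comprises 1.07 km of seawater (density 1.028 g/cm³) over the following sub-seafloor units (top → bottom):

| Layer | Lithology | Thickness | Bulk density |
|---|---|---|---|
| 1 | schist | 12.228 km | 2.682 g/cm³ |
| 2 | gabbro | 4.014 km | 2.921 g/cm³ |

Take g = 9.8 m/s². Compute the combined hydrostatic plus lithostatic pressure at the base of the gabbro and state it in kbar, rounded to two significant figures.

4.5 kbar

seawater: 1028 kg/m³ × 9.8 m/s² × 1070 m = 1.078×10^7 Pa = 0.1078 kbar
schist: 2682 kg/m³ × 9.8 m/s² × 12228 m = 3.214×10^8 Pa = 3.214 kbar
gabbro: 2921 kg/m³ × 9.8 m/s² × 4014 m = 1.149×10^8 Pa = 1.149 kbar
Total = 0.1078 + 3.214 + 1.149 = 4.4708 kbar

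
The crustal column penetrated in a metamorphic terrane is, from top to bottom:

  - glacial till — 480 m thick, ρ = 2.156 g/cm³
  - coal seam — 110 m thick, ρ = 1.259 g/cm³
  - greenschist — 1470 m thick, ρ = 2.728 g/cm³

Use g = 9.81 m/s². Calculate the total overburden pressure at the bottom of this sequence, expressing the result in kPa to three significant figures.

50900 kPa

glacial till: 2156 kg/m³ × 9.81 m/s² × 480 m = 1.015×10^7 Pa = 10152 kPa
coal seam: 1259 kg/m³ × 9.81 m/s² × 110 m = 1.359×10^6 Pa = 1359 kPa
greenschist: 2728 kg/m³ × 9.81 m/s² × 1470 m = 3.934×10^7 Pa = 39340 kPa
Total = 10152 + 1359 + 39340 = 50850 kPa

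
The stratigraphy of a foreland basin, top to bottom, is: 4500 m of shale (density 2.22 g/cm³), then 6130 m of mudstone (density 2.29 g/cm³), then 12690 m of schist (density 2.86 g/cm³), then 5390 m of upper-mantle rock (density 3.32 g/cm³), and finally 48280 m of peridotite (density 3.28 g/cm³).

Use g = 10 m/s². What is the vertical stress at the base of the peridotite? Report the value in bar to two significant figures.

24000 bar

shale: 2220 kg/m³ × 10 m/s² × 4500 m = 9.990×10^7 Pa = 999.0 bar
mudstone: 2290 kg/m³ × 10 m/s² × 6130 m = 1.404×10^8 Pa = 1404 bar
schist: 2860 kg/m³ × 10 m/s² × 12690 m = 3.629×10^8 Pa = 3629 bar
upper-mantle rock: 3320 kg/m³ × 10 m/s² × 5390 m = 1.789×10^8 Pa = 1789 bar
peridotite: 3280 kg/m³ × 10 m/s² × 48280 m = 1.584×10^9 Pa = 15836 bar
Total = 999.0 + 1404 + 3629 + 1789 + 15836 = 23657 bar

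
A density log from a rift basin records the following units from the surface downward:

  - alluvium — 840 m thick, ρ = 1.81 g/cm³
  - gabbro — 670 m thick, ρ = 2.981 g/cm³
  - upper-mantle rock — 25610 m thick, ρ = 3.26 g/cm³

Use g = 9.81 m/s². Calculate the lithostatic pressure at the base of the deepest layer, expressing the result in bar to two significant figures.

alluvium: 1810 kg/m³ × 9.81 m/s² × 840 m = 1.492×10^7 Pa = 149.2 bar
gabbro: 2981 kg/m³ × 9.81 m/s² × 670 m = 1.959×10^7 Pa = 195.9 bar
upper-mantle rock: 3260 kg/m³ × 9.81 m/s² × 25610 m = 8.190×10^8 Pa = 8190 bar
Total = 149.2 + 195.9 + 8190 = 8535.3 bar

8500 bar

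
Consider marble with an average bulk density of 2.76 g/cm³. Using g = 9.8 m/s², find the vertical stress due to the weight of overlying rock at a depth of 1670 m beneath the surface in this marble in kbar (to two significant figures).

marble: 2760 kg/m³ × 9.8 m/s² × 1670 m = 4.517×10^7 Pa = 0.4517 kbar

0.45 kbar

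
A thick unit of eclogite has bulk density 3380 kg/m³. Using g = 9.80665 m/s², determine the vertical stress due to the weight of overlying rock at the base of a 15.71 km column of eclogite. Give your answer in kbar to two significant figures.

5.2 kbar

eclogite: 3380 kg/m³ × 9.80665 m/s² × 15710 m = 5.207×10^8 Pa = 5.207 kbar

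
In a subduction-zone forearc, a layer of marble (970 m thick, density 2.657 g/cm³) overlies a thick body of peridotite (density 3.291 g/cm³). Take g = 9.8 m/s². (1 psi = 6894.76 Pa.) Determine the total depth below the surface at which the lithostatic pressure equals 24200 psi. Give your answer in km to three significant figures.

5.36 km

Pressure at base of upper layers: 2657×9.8×970 = 2.526×10^7 Pa = 3663 psi
Remaining pressure to be supplied by peridotite: 1.669×10^8 − 2.526×10^7 = 1.416×10^8 Pa
Additional depth in peridotite = 1.416×10^8 Pa / (3291 kg/m³ × 9.8 m/s²) = 4390.3 m
Total depth = 970 m + 4390.3 m = 5360.3 m
= 5.3603 km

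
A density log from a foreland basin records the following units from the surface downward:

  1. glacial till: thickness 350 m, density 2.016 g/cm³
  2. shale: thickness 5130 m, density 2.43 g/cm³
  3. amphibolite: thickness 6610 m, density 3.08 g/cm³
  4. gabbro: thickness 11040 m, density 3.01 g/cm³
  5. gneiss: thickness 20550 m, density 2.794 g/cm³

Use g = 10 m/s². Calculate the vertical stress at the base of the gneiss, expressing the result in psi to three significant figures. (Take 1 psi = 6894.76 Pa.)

180000 psi

glacial till: 2016 kg/m³ × 10 m/s² × 350 m = 7.056×10^6 Pa = 1023 psi
shale: 2430 kg/m³ × 10 m/s² × 5130 m = 1.247×10^8 Pa = 18080 psi
amphibolite: 3080 kg/m³ × 10 m/s² × 6610 m = 2.036×10^8 Pa = 29528 psi
gabbro: 3010 kg/m³ × 10 m/s² × 11040 m = 3.323×10^8 Pa = 48197 psi
gneiss: 2794 kg/m³ × 10 m/s² × 20550 m = 5.742×10^8 Pa = 83276 psi
Total = 1023 + 18080 + 29528 + 48197 + 83276 = 1.8010×10^5 psi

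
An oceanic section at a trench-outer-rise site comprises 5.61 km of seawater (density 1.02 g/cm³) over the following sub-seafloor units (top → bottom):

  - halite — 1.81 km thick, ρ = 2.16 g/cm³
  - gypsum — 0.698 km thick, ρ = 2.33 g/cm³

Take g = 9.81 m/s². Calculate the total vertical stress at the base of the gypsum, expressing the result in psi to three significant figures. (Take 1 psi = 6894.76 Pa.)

16000 psi

seawater: 1020 kg/m³ × 9.81 m/s² × 5610 m = 5.613×10^7 Pa = 8142 psi
halite: 2160 kg/m³ × 9.81 m/s² × 1810 m = 3.835×10^7 Pa = 5563 psi
gypsum: 2330 kg/m³ × 9.81 m/s² × 698 m = 1.595×10^7 Pa = 2314 psi
Total = 8142 + 5563 + 2314 = 16018 psi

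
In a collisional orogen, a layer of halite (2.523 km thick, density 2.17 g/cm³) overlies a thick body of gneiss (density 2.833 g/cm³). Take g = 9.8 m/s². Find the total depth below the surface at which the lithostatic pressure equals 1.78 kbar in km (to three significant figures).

Pressure at base of upper layers: 2170×9.8×2523 = 5.365×10^7 Pa = 0.5365 kbar
Remaining pressure to be supplied by gneiss: 1.780×10^8 − 5.365×10^7 = 1.243×10^8 Pa
Additional depth in gneiss = 1.243×10^8 Pa / (2833 kg/m³ × 9.8 m/s²) = 4478.8 m
Total depth = 2523 m + 4478.8 m = 7001.8 m
= 7.0018 km

7.00 km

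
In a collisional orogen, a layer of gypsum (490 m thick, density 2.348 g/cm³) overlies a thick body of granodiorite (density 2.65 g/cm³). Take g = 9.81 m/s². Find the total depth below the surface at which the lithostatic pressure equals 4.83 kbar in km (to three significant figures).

18.6 km

Pressure at base of upper layers: 2348×9.81×490 = 1.129×10^7 Pa = 0.1129 kbar
Remaining pressure to be supplied by granodiorite: 4.830×10^8 − 1.129×10^7 = 4.717×10^8 Pa
Additional depth in granodiorite = 4.717×10^8 Pa / (2650 kg/m³ × 9.81 m/s²) = 18145 m
Total depth = 490 m + 18145 m = 18635 m
= 18.635 km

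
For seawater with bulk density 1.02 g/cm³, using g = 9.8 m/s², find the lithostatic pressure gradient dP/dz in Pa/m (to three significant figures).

10000 Pa/m

dP/dz = ρg = 1020 kg/m³ × 9.8 m/s² = 9996.0 Pa/m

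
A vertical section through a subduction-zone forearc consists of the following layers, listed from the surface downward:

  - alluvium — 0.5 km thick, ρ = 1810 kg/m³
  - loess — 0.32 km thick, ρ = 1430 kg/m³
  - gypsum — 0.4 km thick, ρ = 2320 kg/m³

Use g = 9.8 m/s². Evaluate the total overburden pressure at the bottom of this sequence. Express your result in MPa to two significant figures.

22 MPa

alluvium: 1810 kg/m³ × 9.8 m/s² × 500 m = 8.869×10^6 Pa = 8.869 MPa
loess: 1430 kg/m³ × 9.8 m/s² × 320 m = 4.484×10^6 Pa = 4.484 MPa
gypsum: 2320 kg/m³ × 9.8 m/s² × 400 m = 9.094×10^6 Pa = 9.094 MPa
Total = 8.869 + 4.484 + 9.094 = 22.448 MPa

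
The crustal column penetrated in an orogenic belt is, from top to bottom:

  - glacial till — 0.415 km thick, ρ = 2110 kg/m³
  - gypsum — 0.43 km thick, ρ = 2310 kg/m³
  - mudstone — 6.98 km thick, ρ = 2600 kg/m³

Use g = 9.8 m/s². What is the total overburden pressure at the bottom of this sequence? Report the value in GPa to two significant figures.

0.20 GPa

glacial till: 2110 kg/m³ × 9.8 m/s² × 415 m = 8.581×10^6 Pa = 8.581×10^-3 GPa
gypsum: 2310 kg/m³ × 9.8 m/s² × 430 m = 9.734×10^6 Pa = 9.734×10^-3 GPa
mudstone: 2600 kg/m³ × 9.8 m/s² × 6980 m = 1.779×10^8 Pa = 0.1779 GPa
Total = 8.581×10^-3 + 9.734×10^-3 + 0.1779 = 0.19617 GPa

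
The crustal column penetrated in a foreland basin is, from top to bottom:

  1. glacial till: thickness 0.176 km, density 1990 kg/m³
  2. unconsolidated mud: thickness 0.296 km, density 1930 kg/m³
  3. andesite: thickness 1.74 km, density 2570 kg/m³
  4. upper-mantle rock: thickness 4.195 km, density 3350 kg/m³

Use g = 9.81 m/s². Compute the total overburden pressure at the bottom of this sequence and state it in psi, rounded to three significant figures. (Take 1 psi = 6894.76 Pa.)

27700 psi

glacial till: 1990 kg/m³ × 9.81 m/s² × 176 m = 3.436×10^6 Pa = 498.3 psi
unconsolidated mud: 1930 kg/m³ × 9.81 m/s² × 296 m = 5.604×10^6 Pa = 812.8 psi
andesite: 2570 kg/m³ × 9.81 m/s² × 1740 m = 4.387×10^7 Pa = 6363 psi
upper-mantle rock: 3350 kg/m³ × 9.81 m/s² × 4195 m = 1.379×10^8 Pa = 19995 psi
Total = 498.3 + 812.8 + 6363 + 19995 = 27669 psi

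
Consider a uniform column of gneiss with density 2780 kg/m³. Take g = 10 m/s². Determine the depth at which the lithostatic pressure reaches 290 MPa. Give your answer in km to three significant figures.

10.4 km

h = P/(ρg) = 290 MPa / (2780 kg/m³ × 10 m/s²) = 2.900×10^8 Pa / 27800 Pa/m = 10432 m
= 10.432 km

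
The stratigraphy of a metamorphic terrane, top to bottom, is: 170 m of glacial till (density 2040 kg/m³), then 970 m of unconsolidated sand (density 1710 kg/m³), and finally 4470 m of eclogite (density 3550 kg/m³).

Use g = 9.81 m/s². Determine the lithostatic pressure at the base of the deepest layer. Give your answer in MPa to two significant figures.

glacial till: 2040 kg/m³ × 9.81 m/s² × 170 m = 3.402×10^6 Pa = 3.402 MPa
unconsolidated sand: 1710 kg/m³ × 9.81 m/s² × 970 m = 1.627×10^7 Pa = 16.27 MPa
eclogite: 3550 kg/m³ × 9.81 m/s² × 4470 m = 1.557×10^8 Pa = 155.7 MPa
Total = 3.402 + 16.27 + 155.7 = 175.34 MPa

180 MPa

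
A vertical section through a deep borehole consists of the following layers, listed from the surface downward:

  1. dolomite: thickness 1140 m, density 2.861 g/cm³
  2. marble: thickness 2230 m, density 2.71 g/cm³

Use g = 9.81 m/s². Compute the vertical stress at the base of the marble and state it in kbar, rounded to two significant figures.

dolomite: 2861 kg/m³ × 9.81 m/s² × 1140 m = 3.200×10^7 Pa = 0.3200 kbar
marble: 2710 kg/m³ × 9.81 m/s² × 2230 m = 5.928×10^7 Pa = 0.5928 kbar
Total = 0.3200 + 0.5928 = 0.91280 kbar

0.91 kbar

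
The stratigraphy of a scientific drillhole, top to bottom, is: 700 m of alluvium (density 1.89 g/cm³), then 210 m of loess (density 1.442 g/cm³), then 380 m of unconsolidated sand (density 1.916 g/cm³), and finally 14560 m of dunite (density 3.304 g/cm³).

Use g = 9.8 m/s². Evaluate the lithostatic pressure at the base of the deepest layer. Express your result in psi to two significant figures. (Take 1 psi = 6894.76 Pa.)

alluvium: 1890 kg/m³ × 9.8 m/s² × 700 m = 1.297×10^7 Pa = 1880 psi
loess: 1442 kg/m³ × 9.8 m/s² × 210 m = 2.968×10^6 Pa = 430.4 psi
unconsolidated sand: 1916 kg/m³ × 9.8 m/s² × 380 m = 7.135×10^6 Pa = 1035 psi
dunite: 3304 kg/m³ × 9.8 m/s² × 14560 m = 4.714×10^8 Pa = 68377 psi
Total = 1880 + 430.4 + 1035 + 68377 = 71723 psi

72000 psi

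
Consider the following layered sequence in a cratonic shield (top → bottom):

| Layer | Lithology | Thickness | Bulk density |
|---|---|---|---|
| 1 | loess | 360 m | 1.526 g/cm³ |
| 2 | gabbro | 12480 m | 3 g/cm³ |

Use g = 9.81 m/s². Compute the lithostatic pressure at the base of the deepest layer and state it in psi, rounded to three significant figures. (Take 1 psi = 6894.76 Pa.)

54100 psi

loess: 1526 kg/m³ × 9.81 m/s² × 360 m = 5.389×10^6 Pa = 781.6 psi
gabbro: 3000 kg/m³ × 9.81 m/s² × 12480 m = 3.673×10^8 Pa = 53270 psi
Total = 781.6 + 53270 = 54052 psi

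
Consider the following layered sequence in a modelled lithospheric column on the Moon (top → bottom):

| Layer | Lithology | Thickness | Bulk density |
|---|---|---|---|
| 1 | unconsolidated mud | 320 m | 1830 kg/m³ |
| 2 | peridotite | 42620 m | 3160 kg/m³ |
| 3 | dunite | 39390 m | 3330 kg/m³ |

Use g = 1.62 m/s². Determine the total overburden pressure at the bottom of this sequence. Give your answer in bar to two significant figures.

4300 bar

unconsolidated mud: 1830 kg/m³ × 1.62 m/s² × 320 m = 9.487×10^5 Pa = 9.487 bar
peridotite: 3160 kg/m³ × 1.62 m/s² × 42620 m = 2.182×10^8 Pa = 2182 bar
dunite: 3330 kg/m³ × 1.62 m/s² × 39390 m = 2.125×10^8 Pa = 2125 bar
Total = 9.487 + 2182 + 2125 = 4316.2 bar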